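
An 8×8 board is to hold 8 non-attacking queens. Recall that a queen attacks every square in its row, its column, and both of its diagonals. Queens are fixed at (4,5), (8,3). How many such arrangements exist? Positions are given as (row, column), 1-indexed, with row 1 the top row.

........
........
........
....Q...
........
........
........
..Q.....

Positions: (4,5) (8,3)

Branch on row 1: col 1 → 0; col 4 → 2; col 6 → 1; col 7 → 0.
Sum: 0 + 2 + 1 + 0 = 3.

3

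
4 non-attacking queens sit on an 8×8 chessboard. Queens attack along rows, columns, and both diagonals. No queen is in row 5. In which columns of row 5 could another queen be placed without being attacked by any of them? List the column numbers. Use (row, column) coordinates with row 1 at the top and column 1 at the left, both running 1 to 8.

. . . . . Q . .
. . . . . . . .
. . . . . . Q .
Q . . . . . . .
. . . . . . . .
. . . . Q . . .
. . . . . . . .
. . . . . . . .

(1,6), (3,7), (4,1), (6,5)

columns 3, 8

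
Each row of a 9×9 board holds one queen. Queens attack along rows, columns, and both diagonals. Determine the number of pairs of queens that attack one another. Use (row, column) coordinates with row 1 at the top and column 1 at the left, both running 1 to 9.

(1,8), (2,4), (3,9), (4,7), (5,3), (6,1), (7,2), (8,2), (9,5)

3

Same column: (7,2)–(8,2) (column 2).
Same diagonal: (1,8)–(7,2) (|1−7| = |8−2| = 6); (6,1)–(7,2) (|6−7| = |1−2| = 1).
Total attacking pairs: 3.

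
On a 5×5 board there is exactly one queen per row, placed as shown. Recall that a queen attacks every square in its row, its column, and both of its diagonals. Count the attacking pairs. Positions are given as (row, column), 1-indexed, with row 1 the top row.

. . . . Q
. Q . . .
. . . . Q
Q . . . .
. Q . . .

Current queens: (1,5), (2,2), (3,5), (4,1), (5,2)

3

Same column: (1,5)–(3,5) (column 5); (2,2)–(5,2) (column 2).
Same diagonal: (4,1)–(5,2) (|4−5| = |1−2| = 1).
Total attacking pairs: 3.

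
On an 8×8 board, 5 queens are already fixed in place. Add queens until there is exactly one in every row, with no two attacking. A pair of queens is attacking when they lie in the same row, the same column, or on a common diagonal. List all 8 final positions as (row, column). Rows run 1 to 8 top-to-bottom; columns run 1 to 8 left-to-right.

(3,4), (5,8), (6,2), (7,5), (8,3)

Row 1: attacked by (3,4)→{2,4,6}; (5,8)→{4,8}; (6,2)→{2,7}; (7,5)→{5}; (8,3)→{3}. Safe: 1. Place at column 1.
Row 2: attacked by (1,1)→{1,2}; (3,4)→{3,4,5}; (5,8)→{5,8}; (6,2)→{2,6}; (7,5)→{5}; (8,3)→{3}. Safe: 7. Place at column 7.
Row 4: attacked by (1,1)→{1,4}; (2,7)→{5,7}; (3,4)→{3,4,5}; (5,8)→{7,8}; (6,2)→{2,4}; (7,5)→{2,5,8}; (8,3)→{3,7}. Safe: 6. Place at column 6.
Columns [1, 7, 4, 6, 8, 2, 5, 3], r−c [0, -5, -1, -2, -3, 4, 2, 5], r+c [2, 9, 7, 10, 13, 8, 12, 11] are all distinct, so no two queens attack.

(1,1) (2,7) (3,4) (4,6) (5,8) (6,2) (7,5) (8,3)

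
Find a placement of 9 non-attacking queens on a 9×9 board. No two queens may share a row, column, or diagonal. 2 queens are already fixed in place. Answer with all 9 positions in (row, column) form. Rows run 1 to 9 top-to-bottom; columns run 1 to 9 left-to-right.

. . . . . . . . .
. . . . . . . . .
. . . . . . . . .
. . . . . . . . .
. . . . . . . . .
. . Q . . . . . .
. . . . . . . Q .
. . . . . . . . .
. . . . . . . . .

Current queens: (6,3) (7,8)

(1,5) (2,9) (3,2) (4,4) (5,7) (6,3) (7,8) (8,6) (9,1)

Row 1: attacked by (6,3)→{3,8}; (7,8)→{2,8}. Safe: 1, 4, 5, 6, 7, 9. Place at column 5.
Row 2: attacked by (1,5)→{4,5,6}; (6,3)→{3,7}; (7,8)→{3,8}. Safe: 1, 2, 9. Place at column 9.
Row 3: attacked by (1,5)→{3,5,7}; (2,9)→{8,9}; (6,3)→{3,6}; (7,8)→{4,8}. Safe: 1, 2. Place at column 2.
Row 4: attacked by (1,5)→{2,5,8}; (2,9)→{7,9}; (3,2)→{1,2,3}; (6,3)→{1,3,5}; (7,8)→{5,8}. Safe: 4, 6. Place at column 4.
Row 5: attacked by (1,5)→{1,5,9}; (2,9)→{6,9}; (3,2)→{2,4}; (4,4)→{3,4,5}; (6,3)→{2,3,4}; (7,8)→{6,8}. Safe: 7. Place at column 7.
Row 8: attacked by (1,5)→{5}; (2,9)→{3,9}; (3,2)→{2,7}; (4,4)→{4,8}; (5,7)→{4,7}; (6,3)→{1,3,5}; (7,8)→{7,8,9}. Safe: 6. Place at column 6.
Row 9: attacked by (1,5)→{5}; (2,9)→{2,9}; (3,2)→{2,8}; (4,4)→{4,9}; (5,7)→{3,7}; (6,3)→{3,6}; (7,8)→{6,8}; (8,6)→{5,6,7}. Safe: 1. Place at column 1.
Columns [5, 9, 2, 4, 7, 3, 8, 6, 1], r−c [-4, -7, 1, 0, -2, 3, -1, 2, 8], r+c [6, 11, 5, 8, 12, 9, 15, 14, 10] are all distinct, so no two queens attack.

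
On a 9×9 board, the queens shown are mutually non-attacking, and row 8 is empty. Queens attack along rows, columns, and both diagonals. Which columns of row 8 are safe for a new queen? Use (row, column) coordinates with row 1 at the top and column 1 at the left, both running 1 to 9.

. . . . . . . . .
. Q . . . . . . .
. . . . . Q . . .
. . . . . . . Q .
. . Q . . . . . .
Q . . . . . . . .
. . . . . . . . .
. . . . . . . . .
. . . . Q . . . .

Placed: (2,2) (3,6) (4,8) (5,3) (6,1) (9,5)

columns 7, 9

(2,2) attacks row 8 at column 2 and diagonals 8.
(3,6) attacks row 8 at column 6 and diagonals 1.
(4,8) attacks row 8 at column 8 and diagonals 4.
(5,3) attacks row 8 at column 3 and diagonals 6.
(6,1) attacks row 8 at column 1 and diagonals 3.
(9,5) attacks row 8 at column 5 and diagonals 4, 6.
Attacked columns: {1, 2, 3, 4, 5, 6, 8}. Safe: {7, 9}.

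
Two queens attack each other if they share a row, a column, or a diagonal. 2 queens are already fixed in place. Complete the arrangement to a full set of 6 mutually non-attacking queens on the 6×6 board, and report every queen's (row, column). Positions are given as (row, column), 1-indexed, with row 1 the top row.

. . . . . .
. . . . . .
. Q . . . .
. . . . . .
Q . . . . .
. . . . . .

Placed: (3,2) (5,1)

(1,3) (2,6) (3,2) (4,5) (5,1) (6,4)

Row 1: attacked by (3,2)→{2,4}; (5,1)→{1,5}. Safe: 3, 6. Place at column 3.
Row 2: attacked by (1,3)→{2,3,4}; (3,2)→{1,2,3}; (5,1)→{1,4}. Safe: 5, 6. Place at column 6.
Row 4: attacked by (1,3)→{3,6}; (2,6)→{4,6}; (3,2)→{1,2,3}; (5,1)→{1,2}. Safe: 5. Place at column 5.
Row 6: attacked by (1,3)→{3}; (2,6)→{2,6}; (3,2)→{2,5}; (4,5)→{3,5}; (5,1)→{1,2}. Safe: 4. Place at column 4.
Columns [3, 6, 2, 5, 1, 4], r−c [-2, -4, 1, -1, 4, 2], r+c [4, 8, 5, 9, 6, 10] are all distinct, so no two queens attack.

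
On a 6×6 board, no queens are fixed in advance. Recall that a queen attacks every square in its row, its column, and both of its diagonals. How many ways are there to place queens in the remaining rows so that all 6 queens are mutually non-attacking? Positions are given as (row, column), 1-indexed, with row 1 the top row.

Branch on row 1: col 1 → 0; col 2 → 1; col 3 → 1; col 4 → 1; col 5 → 1; col 6 → 0.
Sum: 0 + 1 + 1 + 1 + 1 + 0 = 4.
(This is the classic 6-queens count.)

4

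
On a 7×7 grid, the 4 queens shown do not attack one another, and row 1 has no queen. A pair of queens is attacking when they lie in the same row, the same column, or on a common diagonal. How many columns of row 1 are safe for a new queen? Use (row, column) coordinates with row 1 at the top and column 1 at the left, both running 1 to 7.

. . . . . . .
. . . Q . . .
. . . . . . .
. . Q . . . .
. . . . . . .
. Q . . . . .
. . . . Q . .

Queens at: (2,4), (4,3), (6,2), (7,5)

(2,4) attacks row 1 at column 4 and diagonals 3, 5.
(4,3) attacks row 1 at column 3 and diagonals 6.
(6,2) attacks row 1 at column 2 and diagonals 7.
(7,5) attacks row 1 at column 5.
Attacked columns: {2, 3, 4, 5, 6, 7}. Safe: {1}.

1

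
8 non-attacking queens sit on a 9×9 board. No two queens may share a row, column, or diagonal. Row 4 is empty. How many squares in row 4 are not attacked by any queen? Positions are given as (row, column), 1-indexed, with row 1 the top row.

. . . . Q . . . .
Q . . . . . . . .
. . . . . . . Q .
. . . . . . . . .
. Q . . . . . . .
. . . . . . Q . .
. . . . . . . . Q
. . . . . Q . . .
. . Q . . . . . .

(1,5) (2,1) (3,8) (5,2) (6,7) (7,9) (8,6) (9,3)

(1,5) attacks row 4 at column 5 and diagonals 2, 8.
(2,1) attacks row 4 at column 1 and diagonals 3.
(3,8) attacks row 4 at column 8 and diagonals 7, 9.
(5,2) attacks row 4 at column 2 and diagonals 1, 3.
(6,7) attacks row 4 at column 7 and diagonals 5, 9.
(7,9) attacks row 4 at column 9 and diagonals 6.
(8,6) attacks row 4 at column 6 and diagonals 2.
(9,3) attacks row 4 at column 3 and diagonals 8.
Attacked columns: {1, 2, 3, 5, 6, 7, 8, 9}. Safe: {4}.

1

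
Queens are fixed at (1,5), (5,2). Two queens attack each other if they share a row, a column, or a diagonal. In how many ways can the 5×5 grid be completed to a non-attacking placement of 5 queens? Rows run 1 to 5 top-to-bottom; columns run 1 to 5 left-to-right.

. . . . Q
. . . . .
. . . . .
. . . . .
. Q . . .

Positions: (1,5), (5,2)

1

Branch on row 2: col 1 → 0; col 3 → 1.
Sum: 0 + 1 = 1.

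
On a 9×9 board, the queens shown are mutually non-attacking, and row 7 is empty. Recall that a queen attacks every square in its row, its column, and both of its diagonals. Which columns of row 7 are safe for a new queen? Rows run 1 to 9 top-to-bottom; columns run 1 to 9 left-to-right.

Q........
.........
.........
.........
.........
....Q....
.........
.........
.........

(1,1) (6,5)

columns 2, 3, 8, 9

(1,1) attacks row 7 at column 1 and diagonals 7.
(6,5) attacks row 7 at column 5 and diagonals 4, 6.
Attacked columns: {1, 4, 5, 6, 7}. Safe: {2, 3, 8, 9}.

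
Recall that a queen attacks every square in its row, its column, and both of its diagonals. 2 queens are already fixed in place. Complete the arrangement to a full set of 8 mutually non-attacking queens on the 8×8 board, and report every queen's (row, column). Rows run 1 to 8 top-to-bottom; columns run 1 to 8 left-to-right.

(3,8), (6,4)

(1,1) (2,6) (3,8) (4,3) (5,7) (6,4) (7,2) (8,5)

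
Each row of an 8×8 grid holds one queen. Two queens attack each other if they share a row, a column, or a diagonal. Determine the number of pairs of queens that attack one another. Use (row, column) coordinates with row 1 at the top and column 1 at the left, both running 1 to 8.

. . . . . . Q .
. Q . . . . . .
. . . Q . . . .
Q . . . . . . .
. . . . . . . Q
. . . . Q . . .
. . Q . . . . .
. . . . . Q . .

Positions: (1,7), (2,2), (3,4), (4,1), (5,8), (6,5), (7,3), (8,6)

0

All columns are distinct and no two queens satisfy |Δrow| = |Δcol|, so no pair attacks.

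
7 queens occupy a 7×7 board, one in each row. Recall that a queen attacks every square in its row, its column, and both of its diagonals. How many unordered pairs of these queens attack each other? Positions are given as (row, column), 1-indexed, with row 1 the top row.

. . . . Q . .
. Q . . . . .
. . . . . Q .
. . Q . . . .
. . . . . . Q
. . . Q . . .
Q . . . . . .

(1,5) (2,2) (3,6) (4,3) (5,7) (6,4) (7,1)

0

All columns are distinct and no two queens satisfy |Δrow| = |Δcol|, so no pair attacks.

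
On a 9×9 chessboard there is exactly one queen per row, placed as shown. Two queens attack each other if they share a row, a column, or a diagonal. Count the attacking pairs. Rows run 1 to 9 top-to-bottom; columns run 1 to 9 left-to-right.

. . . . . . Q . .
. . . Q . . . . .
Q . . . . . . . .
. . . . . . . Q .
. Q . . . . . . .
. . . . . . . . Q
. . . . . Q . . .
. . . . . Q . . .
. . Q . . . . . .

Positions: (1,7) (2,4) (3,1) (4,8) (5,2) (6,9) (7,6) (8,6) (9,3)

3

Same column: (7,6)–(8,6) (column 6).
Same diagonal: (3,1)–(8,6) (|3−8| = |1−6| = 5); (4,8)–(9,3) (|4−9| = |8−3| = 5).
Total attacking pairs: 3.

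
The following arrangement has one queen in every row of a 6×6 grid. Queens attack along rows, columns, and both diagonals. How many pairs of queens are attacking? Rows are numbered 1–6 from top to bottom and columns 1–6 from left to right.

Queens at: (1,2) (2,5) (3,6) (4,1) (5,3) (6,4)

Same diagonal: (2,5)–(3,6) (|2−3| = |5−6| = 1); (5,3)–(6,4) (|5−6| = |3−4| = 1).
Total attacking pairs: 2.

2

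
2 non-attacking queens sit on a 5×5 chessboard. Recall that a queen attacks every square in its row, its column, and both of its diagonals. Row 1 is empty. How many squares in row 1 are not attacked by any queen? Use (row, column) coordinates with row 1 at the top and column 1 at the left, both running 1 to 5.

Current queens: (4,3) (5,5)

2

(4,3) attacks row 1 at column 3.
(5,5) attacks row 1 at column 5 and diagonals 1.
Attacked columns: {1, 3, 5}. Safe: {2, 4}.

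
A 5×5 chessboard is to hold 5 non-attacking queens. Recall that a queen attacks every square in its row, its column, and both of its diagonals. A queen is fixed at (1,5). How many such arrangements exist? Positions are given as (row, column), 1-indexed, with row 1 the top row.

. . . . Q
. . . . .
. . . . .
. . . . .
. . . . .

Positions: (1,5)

Branch on row 2: col 1 → 0; col 2 → 1; col 3 → 1.
Sum: 0 + 1 + 1 = 2.

2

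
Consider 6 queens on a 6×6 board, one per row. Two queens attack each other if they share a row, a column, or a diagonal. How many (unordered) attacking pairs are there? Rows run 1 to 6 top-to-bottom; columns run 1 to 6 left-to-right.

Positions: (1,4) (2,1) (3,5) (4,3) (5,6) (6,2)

2

Same diagonal: (2,1)–(4,3) (|2−4| = |1−3| = 2); (3,5)–(6,2) (|3−6| = |5−2| = 3).
Total attacking pairs: 2.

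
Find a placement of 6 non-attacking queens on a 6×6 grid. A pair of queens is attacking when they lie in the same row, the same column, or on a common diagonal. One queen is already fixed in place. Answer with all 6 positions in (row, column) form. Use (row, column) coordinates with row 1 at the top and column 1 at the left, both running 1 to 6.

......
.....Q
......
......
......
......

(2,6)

Row 1: attacked by (2,6)→{5,6}. Safe: 1, 2, 3, 4. Place at column 3.
Row 3: attacked by (1,3)→{1,3,5}; (2,6)→{5,6}. Safe: 2, 4. Place at column 2.
Row 4: attacked by (1,3)→{3,6}; (2,6)→{4,6}; (3,2)→{1,2,3}. Safe: 5. Place at column 5.
Row 5: attacked by (1,3)→{3}; (2,6)→{3,6}; (3,2)→{2,4}; (4,5)→{4,5,6}. Safe: 1. Place at column 1.
Row 6: attacked by (1,3)→{3}; (2,6)→{2,6}; (3,2)→{2,5}; (4,5)→{3,5}; (5,1)→{1,2}. Safe: 4. Place at column 4.
Columns [3, 6, 2, 5, 1, 4], r−c [-2, -4, 1, -1, 4, 2], r+c [4, 8, 5, 9, 6, 10] are all distinct, so no two queens attack.

(1,3) (2,6) (3,2) (4,5) (5,1) (6,4)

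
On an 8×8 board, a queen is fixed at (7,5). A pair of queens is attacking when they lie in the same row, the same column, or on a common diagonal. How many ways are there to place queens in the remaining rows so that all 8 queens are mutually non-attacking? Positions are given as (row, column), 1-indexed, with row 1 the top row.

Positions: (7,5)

Branch on row 1: col 1 → 1; col 2 → 0; col 3 → 1; col 4 → 3; col 6 → 3; col 7 → 0; col 8 → 0.
Sum: 1 + 0 + 1 + 3 + 3 + 0 + 0 = 8.

8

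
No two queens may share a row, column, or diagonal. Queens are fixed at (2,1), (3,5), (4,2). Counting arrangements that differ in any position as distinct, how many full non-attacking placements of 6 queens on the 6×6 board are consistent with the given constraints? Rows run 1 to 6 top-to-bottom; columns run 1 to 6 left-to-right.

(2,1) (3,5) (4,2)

1

Branch on row 1: col 4 → 1; col 6 → 0.
Sum: 1 + 0 = 1.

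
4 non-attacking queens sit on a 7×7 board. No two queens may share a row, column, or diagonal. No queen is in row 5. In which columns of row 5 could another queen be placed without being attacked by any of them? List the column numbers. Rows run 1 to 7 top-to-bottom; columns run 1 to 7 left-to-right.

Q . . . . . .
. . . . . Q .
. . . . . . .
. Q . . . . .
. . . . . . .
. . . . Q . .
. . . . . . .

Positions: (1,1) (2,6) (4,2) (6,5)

(1,1) attacks row 5 at column 1 and diagonals 5.
(2,6) attacks row 5 at column 6 and diagonals 3.
(4,2) attacks row 5 at column 2 and diagonals 1, 3.
(6,5) attacks row 5 at column 5 and diagonals 4, 6.
Attacked columns: {1, 2, 3, 4, 5, 6}. Safe: {7}.

columns 7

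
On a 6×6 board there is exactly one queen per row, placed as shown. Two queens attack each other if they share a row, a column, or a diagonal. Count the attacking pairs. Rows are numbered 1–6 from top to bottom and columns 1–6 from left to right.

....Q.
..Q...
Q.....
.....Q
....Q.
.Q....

2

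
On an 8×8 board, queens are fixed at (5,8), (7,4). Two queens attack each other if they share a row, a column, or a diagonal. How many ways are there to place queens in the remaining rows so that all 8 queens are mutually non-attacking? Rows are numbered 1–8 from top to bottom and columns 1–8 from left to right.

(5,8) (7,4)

3

Branch on row 1: col 1 → 0; col 2 → 0; col 3 → 1; col 5 → 2; col 6 → 0; col 7 → 0.
Sum: 0 + 0 + 1 + 2 + 0 + 0 = 3.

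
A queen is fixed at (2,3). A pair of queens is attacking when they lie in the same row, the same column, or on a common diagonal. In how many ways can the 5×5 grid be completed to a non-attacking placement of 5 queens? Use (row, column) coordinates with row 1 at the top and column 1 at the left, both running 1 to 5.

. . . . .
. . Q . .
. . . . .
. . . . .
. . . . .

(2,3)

2

Branch on row 1: col 1 → 1; col 5 → 1.
Sum: 1 + 1 = 2.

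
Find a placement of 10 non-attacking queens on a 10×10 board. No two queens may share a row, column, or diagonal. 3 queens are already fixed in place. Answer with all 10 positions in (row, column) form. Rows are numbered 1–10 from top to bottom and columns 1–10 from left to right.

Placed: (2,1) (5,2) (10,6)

Row 1: attacked by (2,1)→{1,2}; (5,2)→{2,6}; (10,6)→{6}. Safe: 3, 4, 5, 7, 8, 9, 10. Place at column 8.
Row 3: attacked by (1,8)→{6,8,10}; (2,1)→{1,2}; (5,2)→{2,4}; (10,6)→{6}. Safe: 3, 5, 7, 9. Place at column 7.
Row 4: attacked by (1,8)→{5,8}; (2,1)→{1,3}; (3,7)→{6,7,8}; (5,2)→{1,2,3}; (10,6)→{6}. Safe: 4, 9, 10. Place at column 4.
Row 6: attacked by (1,8)→{3,8}; (2,1)→{1,5}; (3,7)→{4,7,10}; (4,4)→{2,4,6}; (5,2)→{1,2,3}; (10,6)→{2,6,10}. Safe: 9. Place at column 9.
Row 7: attacked by (1,8)→{2,8}; (2,1)→{1,6}; (3,7)→{3,7}; (4,4)→{1,4,7}; (5,2)→{2,4}; (6,9)→{8,9,10}; (10,6)→{3,6,9}. Safe: 5. Place at column 5.
Row 8: attacked by (1,8)→{1,8}; (2,1)→{1,7}; (3,7)→{2,7}; (4,4)→{4,8}; (5,2)→{2,5}; (6,9)→{7,9}; (7,5)→{4,5,6}; (10,6)→{4,6,8}. Safe: 3, 10. Place at column 3.
Row 9: attacked by (1,8)→{8}; (2,1)→{1,8}; (3,7)→{1,7}; (4,4)→{4,9}; (5,2)→{2,6}; (6,9)→{6,9}; (7,5)→{3,5,7}; (8,3)→{2,3,4}; (10,6)→{5,6,7}. Safe: 10. Place at column 10.
Columns [8, 1, 7, 4, 2, 9, 5, 3, 10, 6], r−c [-7, 1, -4, 0, 3, -3, 2, 5, -1, 4], r+c [9, 3, 10, 8, 7, 15, 12, 11, 19, 16] are all distinct, so no two queens attack.

(1,8) (2,1) (3,7) (4,4) (5,2) (6,9) (7,5) (8,3) (9,10) (10,6)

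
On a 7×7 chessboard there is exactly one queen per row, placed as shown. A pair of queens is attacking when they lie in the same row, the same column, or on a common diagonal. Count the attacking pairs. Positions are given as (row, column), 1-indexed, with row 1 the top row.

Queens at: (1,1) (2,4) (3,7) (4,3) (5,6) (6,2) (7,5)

0

All columns are distinct and no two queens satisfy |Δrow| = |Δcol|, so no pair attacks.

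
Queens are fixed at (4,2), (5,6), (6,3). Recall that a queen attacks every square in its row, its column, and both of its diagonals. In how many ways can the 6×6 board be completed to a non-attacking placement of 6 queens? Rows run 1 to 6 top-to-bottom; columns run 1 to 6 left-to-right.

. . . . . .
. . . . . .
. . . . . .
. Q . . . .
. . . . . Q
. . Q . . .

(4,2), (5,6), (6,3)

1

Branch on row 1: col 1 → 0; col 4 → 1.
Sum: 0 + 1 = 1.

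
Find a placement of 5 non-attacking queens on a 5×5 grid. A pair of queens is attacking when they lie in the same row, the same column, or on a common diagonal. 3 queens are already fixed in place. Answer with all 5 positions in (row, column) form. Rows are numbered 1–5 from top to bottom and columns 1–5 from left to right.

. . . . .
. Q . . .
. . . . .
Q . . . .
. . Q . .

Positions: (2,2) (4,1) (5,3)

Row 1: attacked by (2,2)→{1,2,3}; (4,1)→{1,4}; (5,3)→{3}. Safe: 5. Place at column 5.
Row 3: attacked by (1,5)→{3,5}; (2,2)→{1,2,3}; (4,1)→{1,2}; (5,3)→{1,3,5}. Safe: 4. Place at column 4.
Columns [5, 2, 4, 1, 3], r−c [-4, 0, -1, 3, 2], r+c [6, 4, 7, 5, 8] are all distinct, so no two queens attack.

(1,5) (2,2) (3,4) (4,1) (5,3)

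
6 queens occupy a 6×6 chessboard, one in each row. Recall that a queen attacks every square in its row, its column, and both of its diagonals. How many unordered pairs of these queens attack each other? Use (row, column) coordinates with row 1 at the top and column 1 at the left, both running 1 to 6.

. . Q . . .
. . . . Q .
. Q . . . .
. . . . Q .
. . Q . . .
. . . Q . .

3

Same column: (1,3)–(5,3) (column 3); (2,5)–(4,5) (column 5).
Same diagonal: (5,3)–(6,4) (|5−6| = |3−4| = 1).
Total attacking pairs: 3.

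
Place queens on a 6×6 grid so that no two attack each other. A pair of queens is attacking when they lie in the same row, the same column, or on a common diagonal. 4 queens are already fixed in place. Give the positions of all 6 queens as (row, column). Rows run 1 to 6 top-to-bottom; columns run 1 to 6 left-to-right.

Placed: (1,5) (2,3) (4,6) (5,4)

(1,5) (2,3) (3,1) (4,6) (5,4) (6,2)

Row 3: attacked by (1,5)→{3,5}; (2,3)→{2,3,4}; (4,6)→{5,6}; (5,4)→{2,4,6}. Safe: 1. Place at column 1.
Row 6: attacked by (1,5)→{5}; (2,3)→{3}; (3,1)→{1,4}; (4,6)→{4,6}; (5,4)→{3,4,5}. Safe: 2. Place at column 2.
Columns [5, 3, 1, 6, 4, 2], r−c [-4, -1, 2, -2, 1, 4], r+c [6, 5, 4, 10, 9, 8] are all distinct, so no two queens attack.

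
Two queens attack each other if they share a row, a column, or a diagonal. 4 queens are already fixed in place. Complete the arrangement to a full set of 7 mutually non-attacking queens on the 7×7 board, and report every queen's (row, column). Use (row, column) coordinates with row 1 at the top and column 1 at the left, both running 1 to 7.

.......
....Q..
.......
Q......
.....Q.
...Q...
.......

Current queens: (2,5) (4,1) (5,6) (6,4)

(1,7) (2,5) (3,3) (4,1) (5,6) (6,4) (7,2)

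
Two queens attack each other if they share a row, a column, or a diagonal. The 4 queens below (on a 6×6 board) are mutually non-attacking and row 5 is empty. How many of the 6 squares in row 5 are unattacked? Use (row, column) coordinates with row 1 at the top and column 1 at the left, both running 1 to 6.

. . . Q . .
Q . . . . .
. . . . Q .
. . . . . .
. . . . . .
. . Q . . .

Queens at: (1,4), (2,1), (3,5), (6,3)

(1,4) attacks row 5 at column 4.
(2,1) attacks row 5 at column 1 and diagonals 4.
(3,5) attacks row 5 at column 5 and diagonals 3.
(6,3) attacks row 5 at column 3 and diagonals 2, 4.
Attacked columns: {1, 2, 3, 4, 5}. Safe: {6}.

1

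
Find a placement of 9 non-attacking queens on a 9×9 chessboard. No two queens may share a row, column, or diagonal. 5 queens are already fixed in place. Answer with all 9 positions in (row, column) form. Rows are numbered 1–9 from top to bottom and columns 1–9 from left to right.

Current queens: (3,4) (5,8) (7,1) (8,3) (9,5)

(1,9) (2,7) (3,4) (4,2) (5,8) (6,6) (7,1) (8,3) (9,5)

Row 1: attacked by (3,4)→{2,4,6}; (5,8)→{4,8}; (7,1)→{1,7}; (8,3)→{3}; (9,5)→{5}. Safe: 9. Place at column 9.
Row 2: attacked by (1,9)→{8,9}; (3,4)→{3,4,5}; (5,8)→{5,8}; (7,1)→{1,6}; (8,3)→{3,9}; (9,5)→{5}. Safe: 2, 7. Place at column 7.
Row 4: attacked by (1,9)→{6,9}; (2,7)→{5,7,9}; (3,4)→{3,4,5}; (5,8)→{7,8,9}; (7,1)→{1,4}; (8,3)→{3,7}; (9,5)→{5}. Safe: 2. Place at column 2.
Row 6: attacked by (1,9)→{4,9}; (2,7)→{3,7}; (3,4)→{1,4,7}; (4,2)→{2,4}; (5,8)→{7,8,9}; (7,1)→{1,2}; (8,3)→{1,3,5}; (9,5)→{2,5,8}. Safe: 6. Place at column 6.
Columns [9, 7, 4, 2, 8, 6, 1, 3, 5], r−c [-8, -5, -1, 2, -3, 0, 6, 5, 4], r+c [10, 9, 7, 6, 13, 12, 8, 11, 14] are all distinct, so no two queens attack.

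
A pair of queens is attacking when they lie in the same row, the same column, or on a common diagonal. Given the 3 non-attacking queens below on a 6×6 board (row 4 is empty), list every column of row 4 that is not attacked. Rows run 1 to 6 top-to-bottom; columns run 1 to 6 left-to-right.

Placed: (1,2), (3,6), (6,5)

columns 1, 4

(1,2) attacks row 4 at column 2 and diagonals 5.
(3,6) attacks row 4 at column 6 and diagonals 5.
(6,5) attacks row 4 at column 5 and diagonals 3.
Attacked columns: {2, 3, 5, 6}. Safe: {1, 4}.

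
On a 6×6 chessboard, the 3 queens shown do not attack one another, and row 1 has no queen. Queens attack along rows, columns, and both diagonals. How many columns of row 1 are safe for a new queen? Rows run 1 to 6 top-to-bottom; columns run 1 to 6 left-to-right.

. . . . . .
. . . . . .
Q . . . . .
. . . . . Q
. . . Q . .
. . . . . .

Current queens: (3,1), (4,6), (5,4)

2

(3,1) attacks row 1 at column 1 and diagonals 3.
(4,6) attacks row 1 at column 6 and diagonals 3.
(5,4) attacks row 1 at column 4.
Attacked columns: {1, 3, 4, 6}. Safe: {2, 5}.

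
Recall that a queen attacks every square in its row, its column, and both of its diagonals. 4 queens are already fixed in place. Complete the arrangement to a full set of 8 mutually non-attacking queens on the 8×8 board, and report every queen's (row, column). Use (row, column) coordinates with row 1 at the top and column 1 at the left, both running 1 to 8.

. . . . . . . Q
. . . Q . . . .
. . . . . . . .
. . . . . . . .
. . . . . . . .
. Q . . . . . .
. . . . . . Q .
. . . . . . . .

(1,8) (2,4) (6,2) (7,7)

Row 3: attacked by (1,8)→{6,8}; (2,4)→{3,4,5}; (6,2)→{2,5}; (7,7)→{3,7}. Safe: 1. Place at column 1.
Row 4: attacked by (1,8)→{5,8}; (2,4)→{2,4,6}; (3,1)→{1,2}; (6,2)→{2,4}; (7,7)→{4,7}. Safe: 3. Place at column 3.
Row 5: attacked by (1,8)→{4,8}; (2,4)→{1,4,7}; (3,1)→{1,3}; (4,3)→{2,3,4}; (6,2)→{1,2,3}; (7,7)→{5,7}. Safe: 6. Place at column 6.
Row 8: attacked by (1,8)→{1,8}; (2,4)→{4}; (3,1)→{1,6}; (4,3)→{3,7}; (5,6)→{3,6}; (6,2)→{2,4}; (7,7)→{6,7,8}. Safe: 5. Place at column 5.
Columns [8, 4, 1, 3, 6, 2, 7, 5], r−c [-7, -2, 2, 1, -1, 4, 0, 3], r+c [9, 6, 4, 7, 11, 8, 14, 13] are all distinct, so no two queens attack.

(1,8) (2,4) (3,1) (4,3) (5,6) (6,2) (7,7) (8,5)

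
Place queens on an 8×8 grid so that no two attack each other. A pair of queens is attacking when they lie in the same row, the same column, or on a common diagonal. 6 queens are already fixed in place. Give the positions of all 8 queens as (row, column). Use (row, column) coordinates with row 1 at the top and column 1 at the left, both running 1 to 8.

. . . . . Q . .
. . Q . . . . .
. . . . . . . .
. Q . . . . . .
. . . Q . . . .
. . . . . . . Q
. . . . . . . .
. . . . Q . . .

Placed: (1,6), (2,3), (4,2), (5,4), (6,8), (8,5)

Row 3: attacked by (1,6)→{4,6,8}; (2,3)→{2,3,4}; (4,2)→{1,2,3}; (5,4)→{2,4,6}; (6,8)→{5,8}; (8,5)→{5}. Safe: 7. Place at column 7.
Row 7: attacked by (1,6)→{6}; (2,3)→{3,8}; (3,7)→{3,7}; (4,2)→{2,5}; (5,4)→{2,4,6}; (6,8)→{7,8}; (8,5)→{4,5,6}. Safe: 1. Place at column 1.
Columns [6, 3, 7, 2, 4, 8, 1, 5], r−c [-5, -1, -4, 2, 1, -2, 6, 3], r+c [7, 5, 10, 6, 9, 14, 8, 13] are all distinct, so no two queens attack.

(1,6) (2,3) (3,7) (4,2) (5,4) (6,8) (7,1) (8,5)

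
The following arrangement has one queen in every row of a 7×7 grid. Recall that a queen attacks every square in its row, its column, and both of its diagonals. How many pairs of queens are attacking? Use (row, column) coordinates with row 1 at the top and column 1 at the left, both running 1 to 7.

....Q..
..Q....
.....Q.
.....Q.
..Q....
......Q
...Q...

3

Same column: (2,3)–(5,3) (column 3); (3,6)–(4,6) (column 6).
Same diagonal: (2,3)–(6,7) (|2−6| = |3−7| = 4).
Total attacking pairs: 3.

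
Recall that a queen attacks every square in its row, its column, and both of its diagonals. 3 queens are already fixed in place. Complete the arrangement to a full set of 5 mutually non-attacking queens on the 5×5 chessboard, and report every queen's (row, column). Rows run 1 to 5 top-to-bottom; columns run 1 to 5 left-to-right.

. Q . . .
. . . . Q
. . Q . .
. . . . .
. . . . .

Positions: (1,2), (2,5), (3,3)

(1,2) (2,5) (3,3) (4,1) (5,4)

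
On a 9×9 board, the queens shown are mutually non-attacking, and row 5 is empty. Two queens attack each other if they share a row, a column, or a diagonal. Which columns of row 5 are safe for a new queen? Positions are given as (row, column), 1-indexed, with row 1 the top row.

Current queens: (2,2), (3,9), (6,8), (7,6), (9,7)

columns 1

(2,2) attacks row 5 at column 2 and diagonals 5.
(3,9) attacks row 5 at column 9 and diagonals 7.
(6,8) attacks row 5 at column 8 and diagonals 7, 9.
(7,6) attacks row 5 at column 6 and diagonals 4, 8.
(9,7) attacks row 5 at column 7 and diagonals 3.
Attacked columns: {2, 3, 4, 5, 6, 7, 8, 9}. Safe: {1}.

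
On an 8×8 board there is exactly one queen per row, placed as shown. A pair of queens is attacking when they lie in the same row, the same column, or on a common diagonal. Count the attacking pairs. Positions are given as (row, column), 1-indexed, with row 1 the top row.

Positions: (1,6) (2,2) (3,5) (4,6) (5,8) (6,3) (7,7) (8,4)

3

Same column: (1,6)–(4,6) (column 6).
Same diagonal: (2,2)–(7,7) (|2−7| = |2−7| = 5); (3,5)–(4,6) (|3−4| = |5−6| = 1).
Total attacking pairs: 3.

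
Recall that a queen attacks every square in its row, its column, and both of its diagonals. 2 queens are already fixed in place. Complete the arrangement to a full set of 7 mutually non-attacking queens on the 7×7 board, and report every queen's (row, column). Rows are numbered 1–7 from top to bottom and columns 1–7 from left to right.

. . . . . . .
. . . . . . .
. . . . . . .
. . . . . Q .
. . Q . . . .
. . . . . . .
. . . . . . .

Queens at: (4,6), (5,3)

Row 1: attacked by (4,6)→{3,6}; (5,3)→{3,7}. Safe: 1, 2, 4, 5. Place at column 1.
Row 2: attacked by (1,1)→{1,2}; (4,6)→{4,6}; (5,3)→{3,6}. Safe: 5, 7. Place at column 5.
Row 3: attacked by (1,1)→{1,3}; (2,5)→{4,5,6}; (4,6)→{5,6,7}; (5,3)→{1,3,5}. Safe: 2. Place at column 2.
Row 6: attacked by (1,1)→{1,6}; (2,5)→{1,5}; (3,2)→{2,5}; (4,6)→{4,6}; (5,3)→{2,3,4}. Safe: 7. Place at column 7.
Row 7: attacked by (1,1)→{1,7}; (2,5)→{5}; (3,2)→{2,6}; (4,6)→{3,6}; (5,3)→{1,3,5}; (6,7)→{6,7}. Safe: 4. Place at column 4.
Columns [1, 5, 2, 6, 3, 7, 4], r−c [0, -3, 1, -2, 2, -1, 3], r+c [2, 7, 5, 10, 8, 13, 11] are all distinct, so no two queens attack.

(1,1) (2,5) (3,2) (4,6) (5,3) (6,7) (7,4)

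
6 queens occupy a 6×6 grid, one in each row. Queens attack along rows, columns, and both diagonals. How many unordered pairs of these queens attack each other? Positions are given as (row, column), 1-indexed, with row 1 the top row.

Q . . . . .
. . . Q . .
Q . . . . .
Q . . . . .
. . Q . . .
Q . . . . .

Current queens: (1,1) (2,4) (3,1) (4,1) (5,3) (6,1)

Same column: (1,1)–(3,1) (column 1); (1,1)–(4,1) (column 1); (1,1)–(6,1) (column 1); (3,1)–(4,1) (column 1); (3,1)–(6,1) (column 1); (4,1)–(6,1) (column 1).
Same diagonal: (3,1)–(5,3) (|3−5| = |1−3| = 2).
Total attacking pairs: 7.

7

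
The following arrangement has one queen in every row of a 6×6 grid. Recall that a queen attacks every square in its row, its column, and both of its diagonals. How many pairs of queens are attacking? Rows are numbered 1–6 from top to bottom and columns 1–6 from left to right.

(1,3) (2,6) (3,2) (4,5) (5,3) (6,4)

3

Same column: (1,3)–(5,3) (column 3).
Same diagonal: (2,6)–(5,3) (|2−5| = |6−3| = 3); (5,3)–(6,4) (|5−6| = |3−4| = 1).
Total attacking pairs: 3.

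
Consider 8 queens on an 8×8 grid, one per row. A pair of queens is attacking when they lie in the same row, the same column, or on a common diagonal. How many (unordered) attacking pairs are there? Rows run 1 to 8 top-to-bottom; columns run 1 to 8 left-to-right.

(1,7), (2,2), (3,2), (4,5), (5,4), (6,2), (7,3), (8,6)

Same column: (2,2)–(3,2) (column 2); (2,2)–(6,2) (column 2); (3,2)–(6,2) (column 2).
Same diagonal: (1,7)–(6,2) (|1−6| = |7−2| = 5); (3,2)–(5,4) (|3−5| = |2−4| = 2); (4,5)–(5,4) (|4−5| = |5−4| = 1); (6,2)–(7,3) (|6−7| = |2−3| = 1).
Total attacking pairs: 7.

7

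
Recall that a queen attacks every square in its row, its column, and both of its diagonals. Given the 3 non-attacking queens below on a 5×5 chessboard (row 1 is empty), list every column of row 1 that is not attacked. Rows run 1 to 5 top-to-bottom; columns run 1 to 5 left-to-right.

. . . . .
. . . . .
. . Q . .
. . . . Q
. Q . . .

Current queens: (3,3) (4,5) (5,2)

(3,3) attacks row 1 at column 3 and diagonals 1, 5.
(4,5) attacks row 1 at column 5 and diagonals 2.
(5,2) attacks row 1 at column 2.
Attacked columns: {1, 2, 3, 5}. Safe: {4}.

columns 4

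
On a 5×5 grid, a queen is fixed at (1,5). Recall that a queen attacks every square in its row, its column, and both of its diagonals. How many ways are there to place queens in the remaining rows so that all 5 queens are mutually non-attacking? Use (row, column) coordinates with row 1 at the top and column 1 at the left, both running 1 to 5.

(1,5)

Branch on row 2: col 1 → 0; col 2 → 1; col 3 → 1.
Sum: 0 + 1 + 1 = 2.

2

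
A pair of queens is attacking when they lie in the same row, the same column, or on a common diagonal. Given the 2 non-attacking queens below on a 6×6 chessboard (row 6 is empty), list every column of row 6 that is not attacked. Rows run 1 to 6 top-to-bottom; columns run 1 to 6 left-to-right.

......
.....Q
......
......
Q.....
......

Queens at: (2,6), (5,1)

columns 3, 4, 5

(2,6) attacks row 6 at column 6 and diagonals 2.
(5,1) attacks row 6 at column 1 and diagonals 2.
Attacked columns: {1, 2, 6}. Safe: {3, 4, 5}.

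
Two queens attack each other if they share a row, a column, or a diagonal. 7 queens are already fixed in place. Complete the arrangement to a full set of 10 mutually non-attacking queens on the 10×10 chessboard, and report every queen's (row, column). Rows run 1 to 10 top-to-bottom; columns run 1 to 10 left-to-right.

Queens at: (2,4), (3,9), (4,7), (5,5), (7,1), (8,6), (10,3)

(1,2) (2,4) (3,9) (4,7) (5,5) (6,10) (7,1) (8,6) (9,8) (10,3)

Row 1: attacked by (2,4)→{3,4,5}; (3,9)→{7,9}; (4,7)→{4,7,10}; (5,5)→{1,5,9}; (7,1)→{1,7}; (8,6)→{6}; (10,3)→{3}. Safe: 2, 8. Place at column 2.
Row 6: attacked by (1,2)→{2,7}; (2,4)→{4,8}; (3,9)→{6,9}; (4,7)→{5,7,9}; (5,5)→{4,5,6}; (7,1)→{1,2}; (8,6)→{4,6,8}; (10,3)→{3,7}. Safe: 10. Place at column 10.
Row 9: attacked by (1,2)→{2,10}; (2,4)→{4}; (3,9)→{3,9}; (4,7)→{2,7}; (5,5)→{1,5,9}; (6,10)→{7,10}; (7,1)→{1,3}; (8,6)→{5,6,7}; (10,3)→{2,3,4}. Safe: 8. Place at column 8.
Columns [2, 4, 9, 7, 5, 10, 1, 6, 8, 3], r−c [-1, -2, -6, -3, 0, -4, 6, 2, 1, 7], r+c [3, 6, 12, 11, 10, 16, 8, 14, 17, 13] are all distinct, so no two queens attack.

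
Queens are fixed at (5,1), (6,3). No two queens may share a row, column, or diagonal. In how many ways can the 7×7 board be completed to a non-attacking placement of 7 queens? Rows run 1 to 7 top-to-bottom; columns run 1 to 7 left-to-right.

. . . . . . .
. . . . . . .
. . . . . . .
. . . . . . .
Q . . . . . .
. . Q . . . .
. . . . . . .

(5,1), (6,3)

Branch on row 1: col 2 → 1; col 4 → 0; col 6 → 0; col 7 → 1.
Sum: 1 + 0 + 0 + 1 = 2.

2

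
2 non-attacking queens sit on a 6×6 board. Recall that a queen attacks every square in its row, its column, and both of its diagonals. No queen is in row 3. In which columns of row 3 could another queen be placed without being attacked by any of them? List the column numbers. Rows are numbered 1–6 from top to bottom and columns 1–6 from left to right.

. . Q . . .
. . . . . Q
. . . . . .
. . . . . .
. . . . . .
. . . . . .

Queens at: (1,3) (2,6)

columns 2, 4

(1,3) attacks row 3 at column 3 and diagonals 1, 5.
(2,6) attacks row 3 at column 6 and diagonals 5.
Attacked columns: {1, 3, 5, 6}. Safe: {2, 4}.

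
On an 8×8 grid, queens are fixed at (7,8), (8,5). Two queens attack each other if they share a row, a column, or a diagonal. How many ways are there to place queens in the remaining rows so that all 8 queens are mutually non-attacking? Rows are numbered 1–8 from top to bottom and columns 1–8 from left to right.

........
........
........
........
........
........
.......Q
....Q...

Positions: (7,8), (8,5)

2

Branch on row 1: col 1 → 0; col 3 → 1; col 4 → 0; col 6 → 0; col 7 → 1.
Sum: 0 + 1 + 0 + 0 + 1 = 2.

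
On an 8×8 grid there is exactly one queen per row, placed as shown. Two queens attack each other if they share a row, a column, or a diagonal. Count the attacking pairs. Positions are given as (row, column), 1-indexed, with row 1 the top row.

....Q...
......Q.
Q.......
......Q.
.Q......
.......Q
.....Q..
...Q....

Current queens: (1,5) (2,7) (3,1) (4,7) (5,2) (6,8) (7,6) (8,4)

Same column: (2,7)–(4,7) (column 7).
Total attacking pairs: 1.

1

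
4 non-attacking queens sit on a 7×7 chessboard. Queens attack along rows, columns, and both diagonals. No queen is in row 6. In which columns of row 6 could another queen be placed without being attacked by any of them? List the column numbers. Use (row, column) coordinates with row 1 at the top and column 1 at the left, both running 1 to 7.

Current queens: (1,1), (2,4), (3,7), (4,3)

(1,1) attacks row 6 at column 1 and diagonals 6.
(2,4) attacks row 6 at column 4.
(3,7) attacks row 6 at column 7 and diagonals 4.
(4,3) attacks row 6 at column 3 and diagonals 1, 5.
Attacked columns: {1, 3, 4, 5, 6, 7}. Safe: {2}.

columns 2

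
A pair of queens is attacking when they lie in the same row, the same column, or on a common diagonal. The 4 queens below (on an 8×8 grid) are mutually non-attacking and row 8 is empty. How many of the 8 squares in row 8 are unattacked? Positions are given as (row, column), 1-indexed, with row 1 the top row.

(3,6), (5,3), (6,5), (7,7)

2

(3,6) attacks row 8 at column 6 and diagonals 1.
(5,3) attacks row 8 at column 3 and diagonals 6.
(6,5) attacks row 8 at column 5 and diagonals 3, 7.
(7,7) attacks row 8 at column 7 and diagonals 6, 8.
Attacked columns: {1, 3, 5, 6, 7, 8}. Safe: {2, 4}.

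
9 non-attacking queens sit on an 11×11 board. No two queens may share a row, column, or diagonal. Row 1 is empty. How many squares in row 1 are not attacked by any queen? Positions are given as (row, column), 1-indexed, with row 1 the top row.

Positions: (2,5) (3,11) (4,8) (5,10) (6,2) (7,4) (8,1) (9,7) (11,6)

(2,5) attacks row 1 at column 5 and diagonals 4, 6.
(3,11) attacks row 1 at column 11 and diagonals 9.
(4,8) attacks row 1 at column 8 and diagonals 5, 11.
(5,10) attacks row 1 at column 10 and diagonals 6.
(6,2) attacks row 1 at column 2 and diagonals 7.
(7,4) attacks row 1 at column 4 and diagonals 10.
(8,1) attacks row 1 at column 1 and diagonals 8.
(9,7) attacks row 1 at column 7.
(11,6) attacks row 1 at column 6.
Attacked columns: {1, 2, 4, 5, 6, 7, 8, 9, 10, 11}. Safe: {3}.

1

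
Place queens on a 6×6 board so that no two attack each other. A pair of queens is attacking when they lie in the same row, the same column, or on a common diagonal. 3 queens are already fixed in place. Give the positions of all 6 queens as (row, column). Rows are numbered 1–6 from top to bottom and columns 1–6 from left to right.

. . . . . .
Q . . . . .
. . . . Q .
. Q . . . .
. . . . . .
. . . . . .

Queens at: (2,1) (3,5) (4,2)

(1,4) (2,1) (3,5) (4,2) (5,6) (6,3)

Row 1: attacked by (2,1)→{1,2}; (3,5)→{3,5}; (4,2)→{2,5}. Safe: 4, 6. Place at column 4.
Row 5: attacked by (1,4)→{4}; (2,1)→{1,4}; (3,5)→{3,5}; (4,2)→{1,2,3}. Safe: 6. Place at column 6.
Row 6: attacked by (1,4)→{4}; (2,1)→{1,5}; (3,5)→{2,5}; (4,2)→{2,4}; (5,6)→{5,6}. Safe: 3. Place at column 3.
Columns [4, 1, 5, 2, 6, 3], r−c [-3, 1, -2, 2, -1, 3], r+c [5, 3, 8, 6, 11, 9] are all distinct, so no two queens attack.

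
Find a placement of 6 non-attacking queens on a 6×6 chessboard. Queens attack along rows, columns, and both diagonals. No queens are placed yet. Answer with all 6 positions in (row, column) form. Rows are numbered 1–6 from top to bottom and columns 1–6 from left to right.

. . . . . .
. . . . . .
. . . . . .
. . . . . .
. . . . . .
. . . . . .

(1,3) (2,6) (3,2) (4,5) (5,1) (6,4)

Row 1: Safe: 1, 2, 3, 4, 5, 6. Place at column 3.
Row 2: attacked by (1,3)→{2,3,4}. Safe: 1, 5, 6. Place at column 6.
Row 3: attacked by (1,3)→{1,3,5}; (2,6)→{5,6}. Safe: 2, 4. Place at column 2.
Row 4: attacked by (1,3)→{3,6}; (2,6)→{4,6}; (3,2)→{1,2,3}. Safe: 5. Place at column 5.
Row 5: attacked by (1,3)→{3}; (2,6)→{3,6}; (3,2)→{2,4}; (4,5)→{4,5,6}. Safe: 1. Place at column 1.
Row 6: attacked by (1,3)→{3}; (2,6)→{2,6}; (3,2)→{2,5}; (4,5)→{3,5}; (5,1)→{1,2}. Safe: 4. Place at column 4.
Columns [3, 6, 2, 5, 1, 4], r−c [-2, -4, 1, -1, 4, 2], r+c [4, 8, 5, 9, 6, 10] are all distinct, so no two queens attack.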